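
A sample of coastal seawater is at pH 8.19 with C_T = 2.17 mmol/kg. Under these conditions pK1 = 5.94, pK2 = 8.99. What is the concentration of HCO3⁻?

[HCO3⁻] = 1.86 mmol/kg

α₁ = 1 / (1 + [H⁺]/K1 + K2/[H⁺]) = 1 / (1 + 10^-2.25 + 10^-0.80)
   = 1 / (1 + 0.0056234 + 0.15849) = 1/1.1641 = 0.8590
[HCO3⁻] = α₁ × DIC = 0.8590 × 2.17 = 1.86 mmol/kg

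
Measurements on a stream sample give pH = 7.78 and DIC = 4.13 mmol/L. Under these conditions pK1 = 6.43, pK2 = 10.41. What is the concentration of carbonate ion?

α₂ = 1 / (1 + [H⁺]/K2 + [H⁺]²/(K1K2)) = 1 / (1 + 10^+2.63 + 10^+1.28)
   = 1 / (1 + 426.58 + 19.055) = 1/446.63 = 0.002239
[CO3²⁻] = α₂ × DIC = 0.002239 × 4.13 = 0.00925 mmol/L = 9.25 μmol/L

[CO3²⁻] = 9.25 μmol/L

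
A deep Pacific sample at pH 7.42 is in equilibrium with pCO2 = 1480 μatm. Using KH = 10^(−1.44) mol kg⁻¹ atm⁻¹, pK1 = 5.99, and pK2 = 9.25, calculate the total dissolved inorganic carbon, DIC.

DIC = 1.52 mmol/kg

[CO2*] = KH · pCO2 = 10^(−1.44) × 1480×10^-6 = 5.374×10^-5 mol/kg
α₀ = 1/(1 + K1/[H⁺] + K1K2/[H⁺]²) = 1/(1 + 10^+1.43 + 10^-0.40) = 0.03532
DIC = [CO2*]/α₀ = 5.374×10^-5 / 0.03532 = 1.52 mmol/kg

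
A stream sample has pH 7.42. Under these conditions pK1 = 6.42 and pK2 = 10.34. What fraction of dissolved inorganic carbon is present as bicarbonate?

α₁ = 1 / (1 + [H⁺]/K1 + K2/[H⁺]) = 1 / (1 + 10^-1.00 + 10^-2.92)
   = 1 / (1 + 0.10000 + 0.0012023) = 1/1.1012 = 0.9081

α₁ = 0.908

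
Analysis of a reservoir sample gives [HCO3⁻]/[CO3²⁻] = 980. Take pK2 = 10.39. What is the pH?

From K2 = [H⁺][CO3²⁻]/[HCO3⁻]:  pH = pK2 − log₁₀([HCO3⁻]/[CO3²⁻])
log₁₀(980) = +2.991
pH = 10.39 − (+2.991) = 7.40

pH = 7.40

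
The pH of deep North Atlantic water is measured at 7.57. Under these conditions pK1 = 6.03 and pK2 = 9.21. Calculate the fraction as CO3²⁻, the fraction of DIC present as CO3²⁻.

α₂ = 0.0218

α₂ = 1 / (1 + [H⁺]/K2 + [H⁺]²/(K1K2)) = 1 / (1 + 10^+1.64 + 10^+0.10)
   = 1 / (1 + 43.652 + 1.2589) = 1/45.911 = 0.02178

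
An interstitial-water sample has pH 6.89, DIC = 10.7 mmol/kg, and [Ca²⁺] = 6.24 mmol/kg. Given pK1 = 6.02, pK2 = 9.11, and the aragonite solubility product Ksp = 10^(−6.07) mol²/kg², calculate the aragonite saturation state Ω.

α₂ = 1 / (1 + [H⁺]/K2 + [H⁺]²/(K1K2)) = 1 / (1 + 10^+2.22 + 10^+1.35)
   = 1 / (1 + 165.96 + 22.387) = 1/189.35 = 0.005281
[CO3²⁻] = α₂ × DIC = 0.005281 × 10.7 = 0.05651 mmol/kg
Ksp = 10^(−6.07) = 8.511×10^-7
Ω = [Ca²⁺][CO3²⁻]/Ksp = (6.24×10^-3)(5.651×10^-5) / 8.511×10^-7 = 0.414

Ω = 0.414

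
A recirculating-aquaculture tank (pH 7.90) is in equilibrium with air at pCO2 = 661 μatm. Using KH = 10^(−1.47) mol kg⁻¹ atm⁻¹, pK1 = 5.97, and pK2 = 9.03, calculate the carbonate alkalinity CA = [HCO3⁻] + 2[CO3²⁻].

[CO2*] = KH · pCO2 = 10^(−1.47) × 661×10^-6 = 2.240×10^-5 mol/kg
α₀ = 1/(1 + K1/[H⁺] + K1K2/[H⁺]²) = 1/(1 + 10^+1.93 + 10^+0.80) = 0.01082
DIC = [CO2*]/α₀ = 2.240×10^-5 / 0.01082 = 2.070 mmol/kg
CA = (α₁ + 2α₂)·DIC = (0.9209 + 2×0.06827) × 2.070 = 2.19 mmol/kg

CA = 2.19 mmol/kg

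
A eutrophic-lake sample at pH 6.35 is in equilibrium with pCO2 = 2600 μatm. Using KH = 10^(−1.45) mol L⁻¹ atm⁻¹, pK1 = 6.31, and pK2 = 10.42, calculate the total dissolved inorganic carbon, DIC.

DIC = 0.193 mmol/L

[CO2*] = KH · pCO2 = 10^(−1.45) × 2600×10^-6 = 9.225×10^-5 mol/L
α₀ = 1/(1 + K1/[H⁺] + K1K2/[H⁺]²) = 1/(1 + 10^+0.04 + 10^-4.03) = 0.4770
DIC = [CO2*]/α₀ = 9.225×10^-5 / 0.4770 = 0.193 mmol/L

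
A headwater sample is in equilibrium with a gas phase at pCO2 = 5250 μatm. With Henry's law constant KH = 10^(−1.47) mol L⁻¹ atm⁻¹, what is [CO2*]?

KH = 10^(−1.47) = 3.388×10^-2 mol L⁻¹ atm⁻¹
[CO2*] = KH · pCO2 = 3.388×10^-2 × 5250×10^-6 atm = 1.78×10^-4 mol/L

[CO2*] = 178 μmol/L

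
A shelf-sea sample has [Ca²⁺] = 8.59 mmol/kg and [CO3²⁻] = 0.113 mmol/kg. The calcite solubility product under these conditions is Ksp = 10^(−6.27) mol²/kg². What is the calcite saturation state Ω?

Ksp = 10^(−6.27) = 5.370×10^-7
Ω = [Ca²⁺][CO3²⁻]/Ksp = (8.59×10^-3)(0.113×10^-3) / 5.370×10^-7 = 1.81

Ω = 1.81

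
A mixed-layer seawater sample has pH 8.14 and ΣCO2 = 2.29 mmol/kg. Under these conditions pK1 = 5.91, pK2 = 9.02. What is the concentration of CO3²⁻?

[CO3²⁻] = 0.265 mmol/kg

α₂ = 1 / (1 + [H⁺]/K2 + [H⁺]²/(K1K2)) = 1 / (1 + 10^+0.88 + 10^-1.35)
   = 1 / (1 + 7.5858 + 0.044668) = 1/8.6304 = 0.1159
[CO3²⁻] = α₂ × DIC = 0.1159 × 2.29 = 0.265 mmol/kg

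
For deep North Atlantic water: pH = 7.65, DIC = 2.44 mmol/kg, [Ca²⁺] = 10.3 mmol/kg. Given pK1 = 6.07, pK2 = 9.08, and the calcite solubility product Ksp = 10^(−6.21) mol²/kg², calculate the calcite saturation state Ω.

α₂ = 1 / (1 + [H⁺]/K2 + [H⁺]²/(K1K2)) = 1 / (1 + 10^+1.43 + 10^-0.15)
   = 1 / (1 + 26.915 + 0.70795) = 1/28.623 = 0.03494
[CO3²⁻] = α₂ × DIC = 0.03494 × 2.44 = 0.08525 mmol/kg
Ksp = 10^(−6.21) = 6.166×10^-7
Ω = [Ca²⁺][CO3²⁻]/Ksp = (10.3×10^-3)(8.525×10^-5) / 6.166×10^-7 = 1.42

Ω = 1.42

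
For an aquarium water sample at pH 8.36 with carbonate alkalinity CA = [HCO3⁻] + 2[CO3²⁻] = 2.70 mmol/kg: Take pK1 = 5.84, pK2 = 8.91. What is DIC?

DIC = 2.22 mmol/kg

CA = [HCO3⁻] + 2[CO3²⁻] = (α₁ + 2α₂)·DIC
At pH 8.36: [H⁺]/K1 = 10^-2.52 = 0.0030200, K2/[H⁺] = 10^-0.55 = 0.28184
α₁ = 1/(1 + 0.0030200 + 0.28184) = 1/1.2849 = 0.7783; α₂ = α₁·K2/[H⁺] = 0.2194
α₁ + 2α₂ = 1.2170
DIC = CA / (α₁ + 2α₂) = 2.70 / 1.2170 = 2.22 mmol/kg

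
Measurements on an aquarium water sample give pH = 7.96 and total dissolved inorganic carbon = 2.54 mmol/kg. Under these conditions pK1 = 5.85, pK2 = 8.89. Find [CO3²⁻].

α₂ = 1 / (1 + [H⁺]/K2 + [H⁺]²/(K1K2)) = 1 / (1 + 10^+0.93 + 10^-1.18)
   = 1 / (1 + 8.5114 + 0.066069) = 1/9.5774 = 0.1044
[CO3²⁻] = α₂ × DIC = 0.1044 × 2.54 = 0.265 mmol/kg

[CO3²⁻] = 0.265 mmol/kg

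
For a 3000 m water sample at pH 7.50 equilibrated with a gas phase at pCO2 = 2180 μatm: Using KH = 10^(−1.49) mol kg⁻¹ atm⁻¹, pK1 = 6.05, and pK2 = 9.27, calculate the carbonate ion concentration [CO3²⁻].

[CO3²⁻] = 0.0338 mmol/kg

[CO2*] = KH · pCO2 = 10^(−1.49) × 2180×10^-6 = 7.054×10^-5 mol/kg
α₀ = 1/(1 + K1/[H⁺] + K1K2/[H⁺]²) = 1/(1 + 10^+1.45 + 10^-0.32) = 0.03371
DIC = [CO2*]/α₀ = 7.054×10^-5 / 0.03371 = 2.092 mmol/kg
[CO3²⁻] = α₂·DIC; α₂ = 0.01614, so [CO3²⁻] = 0.01614 × 2.092 = 0.0338 mmol/kg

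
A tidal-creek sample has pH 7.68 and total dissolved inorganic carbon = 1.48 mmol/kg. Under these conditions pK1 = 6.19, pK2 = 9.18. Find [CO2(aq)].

α₀ = 1 / (1 + K1/[H⁺] + K1K2/[H⁺]²) = 1 / (1 + 10^+1.49 + 10^-0.01)
   = 1 / (1 + 30.903 + 0.97724) = 1/32.880 = 0.03041
[CO2*] = α₀ × DIC = 0.03041 × 1.48 = 0.0450 mmol/kg

[CO2*] = 0.0450 mmol/kg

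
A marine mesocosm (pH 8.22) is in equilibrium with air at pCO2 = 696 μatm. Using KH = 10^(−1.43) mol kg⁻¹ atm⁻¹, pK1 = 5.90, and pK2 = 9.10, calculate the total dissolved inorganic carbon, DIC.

DIC = 6.14 mmol/kg

[CO2*] = KH · pCO2 = 10^(−1.43) × 696×10^-6 = 2.586×10^-5 mol/kg
α₀ = 1/(1 + K1/[H⁺] + K1K2/[H⁺]²) = 1/(1 + 10^+2.32 + 10^+1.44) = 0.004211
DIC = [CO2*]/α₀ = 2.586×10^-5 / 0.004211 = 6.14 mmol/kg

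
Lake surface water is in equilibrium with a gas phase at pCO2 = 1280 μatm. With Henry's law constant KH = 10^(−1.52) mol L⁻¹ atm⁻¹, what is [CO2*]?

KH = 10^(−1.52) = 3.020×10^-2 mol L⁻¹ atm⁻¹
[CO2*] = KH · pCO2 = 3.020×10^-2 × 1280×10^-6 atm = 3.87×10^-5 mol/L

[CO2*] = 38.7 μmol/L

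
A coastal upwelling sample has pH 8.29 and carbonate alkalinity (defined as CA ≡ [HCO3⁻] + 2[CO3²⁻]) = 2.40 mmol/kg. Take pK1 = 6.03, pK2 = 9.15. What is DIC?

CA = [HCO3⁻] + 2[CO3²⁻] = (α₁ + 2α₂)·DIC
At pH 8.29: [H⁺]/K1 = 10^-2.26 = 0.0054954, K2/[H⁺] = 10^-0.86 = 0.13804
α₁ = 1/(1 + 0.0054954 + 0.13804) = 1/1.1435 = 0.8745; α₂ = α₁·K2/[H⁺] = 0.1207
α₁ + 2α₂ = 1.1159
DIC = CA / (α₁ + 2α₂) = 2.40 / 1.1159 = 2.15 mmol/kg

DIC = 2.15 mmol/kg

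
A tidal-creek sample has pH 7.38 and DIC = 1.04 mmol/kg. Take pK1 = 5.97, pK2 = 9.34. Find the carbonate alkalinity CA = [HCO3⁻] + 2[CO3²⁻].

CA = [HCO3⁻] + 2[CO3²⁻] = (α₁ + 2α₂)·DIC
At pH 7.38: [H⁺]/K1 = 10^-1.41 = 0.038905, K2/[H⁺] = 10^-1.96 = 0.010965
α₁ = 1/(1 + 0.038905 + 0.010965) = 1/1.0499 = 0.9525; α₂ = α₁·K2/[H⁺] = 0.01044
α₁ + 2α₂ = 0.9734
CA = 0.9734 × 1.04 = 1.01 mmol/kg

CA = 1.01 mmol/kg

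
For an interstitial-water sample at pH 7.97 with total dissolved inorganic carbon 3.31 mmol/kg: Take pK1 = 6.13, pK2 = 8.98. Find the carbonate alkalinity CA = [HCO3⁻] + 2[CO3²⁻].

CA = 3.56 mmol/kg

CA = [HCO3⁻] + 2[CO3²⁻] = (α₁ + 2α₂)·DIC
At pH 7.97: [H⁺]/K1 = 10^-1.84 = 0.014454, K2/[H⁺] = 10^-1.01 = 0.097724
α₁ = 1/(1 + 0.014454 + 0.097724) = 1/1.1122 = 0.8991; α₂ = α₁·K2/[H⁺] = 0.08787
α₁ + 2α₂ = 1.0749
CA = 1.0749 × 3.31 = 3.56 mmol/kg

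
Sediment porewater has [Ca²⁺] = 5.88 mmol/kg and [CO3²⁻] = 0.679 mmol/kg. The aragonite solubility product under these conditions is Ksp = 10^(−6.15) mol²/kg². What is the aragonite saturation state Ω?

Ksp = 10^(−6.15) = 7.079×10^-7
Ω = [Ca²⁺][CO3²⁻]/Ksp = (5.88×10^-3)(0.679×10^-3) / 7.079×10^-7 = 5.64

Ω = 5.64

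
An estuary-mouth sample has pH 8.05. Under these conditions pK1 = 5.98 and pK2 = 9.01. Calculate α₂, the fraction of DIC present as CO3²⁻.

α₂ = 1 / (1 + [H⁺]/K2 + [H⁺]²/(K1K2)) = 1 / (1 + 10^+0.96 + 10^-1.11)
   = 1 / (1 + 9.1201 + 0.077625) = 1/10.198 = 0.09806

α₂ = 0.0981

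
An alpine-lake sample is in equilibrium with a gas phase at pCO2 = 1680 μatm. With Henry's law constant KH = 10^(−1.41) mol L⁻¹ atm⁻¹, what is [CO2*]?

[CO2*] = 65.4 μmol/L

KH = 10^(−1.41) = 3.890×10^-2 mol L⁻¹ atm⁻¹
[CO2*] = KH · pCO2 = 3.890×10^-2 × 1680×10^-6 atm = 6.54×10^-5 mol/L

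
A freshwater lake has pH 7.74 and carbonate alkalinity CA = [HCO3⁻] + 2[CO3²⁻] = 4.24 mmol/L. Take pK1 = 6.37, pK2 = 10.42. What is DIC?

DIC = 4.41 mmol/L

CA = [HCO3⁻] + 2[CO3²⁻] = (α₁ + 2α₂)·DIC
At pH 7.74: [H⁺]/K1 = 10^-1.37 = 0.042658, K2/[H⁺] = 10^-2.68 = 0.0020893
α₁ = 1/(1 + 0.042658 + 0.0020893) = 1/1.0447 = 0.9572; α₂ = α₁·K2/[H⁺] = 0.002000
α₁ + 2α₂ = 0.9612
DIC = CA / (α₁ + 2α₂) = 4.24 / 0.9612 = 4.41 mmol/L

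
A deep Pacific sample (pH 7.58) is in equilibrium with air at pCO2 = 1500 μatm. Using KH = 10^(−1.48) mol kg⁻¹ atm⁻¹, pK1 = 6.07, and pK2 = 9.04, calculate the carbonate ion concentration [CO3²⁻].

[CO3²⁻] = 0.0557 mmol/kg

[CO2*] = KH · pCO2 = 10^(−1.48) × 1500×10^-6 = 4.967×10^-5 mol/kg
α₀ = 1/(1 + K1/[H⁺] + K1K2/[H⁺]²) = 1/(1 + 10^+1.51 + 10^+0.05) = 0.02900
DIC = [CO2*]/α₀ = 4.967×10^-5 / 0.02900 = 1.713 mmol/kg
[CO3²⁻] = α₂·DIC; α₂ = 0.03254, so [CO3²⁻] = 0.03254 × 1.713 = 0.0557 mmol/kg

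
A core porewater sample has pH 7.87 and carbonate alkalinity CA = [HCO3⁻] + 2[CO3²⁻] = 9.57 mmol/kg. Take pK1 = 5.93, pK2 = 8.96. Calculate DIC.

DIC = 9.00 mmol/kg

CA = [HCO3⁻] + 2[CO3²⁻] = (α₁ + 2α₂)·DIC
At pH 7.87: [H⁺]/K1 = 10^-1.94 = 0.011482, K2/[H⁺] = 10^-1.09 = 0.081283
α₁ = 1/(1 + 0.011482 + 0.081283) = 1/1.0928 = 0.9151; α₂ = α₁·K2/[H⁺] = 0.07438
α₁ + 2α₂ = 1.0639
DIC = CA / (α₁ + 2α₂) = 9.57 / 1.0639 = 9.00 mmol/kg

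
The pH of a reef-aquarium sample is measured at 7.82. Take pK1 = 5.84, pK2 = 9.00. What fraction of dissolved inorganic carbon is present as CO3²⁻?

α₂ = 0.0614

α₂ = 1 / (1 + [H⁺]/K2 + [H⁺]²/(K1K2)) = 1 / (1 + 10^+1.18 + 10^-0.80)
   = 1 / (1 + 15.136 + 0.15849) = 1/16.294 = 0.06137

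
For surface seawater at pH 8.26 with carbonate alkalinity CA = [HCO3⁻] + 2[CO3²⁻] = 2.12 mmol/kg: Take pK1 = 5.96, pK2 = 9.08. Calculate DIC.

DIC = 1.88 mmol/kg

CA = [HCO3⁻] + 2[CO3²⁻] = (α₁ + 2α₂)·DIC
At pH 8.26: [H⁺]/K1 = 10^-2.30 = 0.0050119, K2/[H⁺] = 10^-0.82 = 0.15136
α₁ = 1/(1 + 0.0050119 + 0.15136) = 1/1.1564 = 0.8648; α₂ = α₁·K2/[H⁺] = 0.1309
α₁ + 2α₂ = 1.1266
DIC = CA / (α₁ + 2α₂) = 2.12 / 1.1266 = 1.88 mmol/kg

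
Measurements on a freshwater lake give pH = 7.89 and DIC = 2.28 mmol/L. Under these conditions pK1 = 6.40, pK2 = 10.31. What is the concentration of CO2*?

α₀ = 1 / (1 + K1/[H⁺] + K1K2/[H⁺]²) = 1 / (1 + 10^+1.49 + 10^-0.93)
   = 1 / (1 + 30.903 + 0.11749) = 1/32.020 = 0.03123
[CO2*] = α₀ × DIC = 0.03123 × 2.28 = 0.0712 mmol/L

[CO2*] = 0.0712 mmol/L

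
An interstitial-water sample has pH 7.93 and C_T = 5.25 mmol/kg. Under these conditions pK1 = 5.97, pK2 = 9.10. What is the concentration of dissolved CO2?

α₀ = 1 / (1 + K1/[H⁺] + K1K2/[H⁺]²) = 1 / (1 + 10^+1.96 + 10^+0.79)
   = 1 / (1 + 91.201 + 6.1660) = 1/98.367 = 0.01017
[CO2*] = α₀ × DIC = 0.01017 × 5.25 = 0.0534 mmol/kg

[CO2*] = 0.0534 mmol/kg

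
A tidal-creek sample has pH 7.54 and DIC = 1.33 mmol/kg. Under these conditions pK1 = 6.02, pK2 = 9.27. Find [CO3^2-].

α₂ = 1 / (1 + [H⁺]/K2 + [H⁺]²/(K1K2)) = 1 / (1 + 10^+1.73 + 10^+0.21)
   = 1 / (1 + 53.703 + 1.6218) = 1/56.325 = 0.01775
[CO3²⁻] = α₂ × DIC = 0.01775 × 1.33 = 0.0236 mmol/kg

[CO3²⁻] = 0.0236 mmol/kg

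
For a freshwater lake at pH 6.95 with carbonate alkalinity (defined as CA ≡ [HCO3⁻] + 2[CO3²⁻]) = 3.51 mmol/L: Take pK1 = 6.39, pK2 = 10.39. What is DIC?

DIC = 4.47 mmol/L

CA = [HCO3⁻] + 2[CO3²⁻] = (α₁ + 2α₂)·DIC
At pH 6.95: [H⁺]/K1 = 10^-0.56 = 0.27542, K2/[H⁺] = 10^-3.44 = 0.00036308
α₁ = 1/(1 + 0.27542 + 0.00036308) = 1/1.2758 = 0.7838; α₂ = α₁·K2/[H⁺] = 0.0002846
α₁ + 2α₂ = 0.7844
DIC = CA / (α₁ + 2α₂) = 3.51 / 0.7844 = 4.47 mmol/L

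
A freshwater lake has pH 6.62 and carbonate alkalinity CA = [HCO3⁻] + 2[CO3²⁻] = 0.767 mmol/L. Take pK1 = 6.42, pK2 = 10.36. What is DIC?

DIC = 1.25 mmol/L

CA = [HCO3⁻] + 2[CO3²⁻] = (α₁ + 2α₂)·DIC
At pH 6.62: [H⁺]/K1 = 10^-0.20 = 0.63096, K2/[H⁺] = 10^-3.74 = 0.00018197
α₁ = 1/(1 + 0.63096 + 0.00018197) = 1/1.6311 = 0.6131; α₂ = α₁·K2/[H⁺] = 0.0001116
α₁ + 2α₂ = 0.6133
DIC = CA / (α₁ + 2α₂) = 0.767 / 0.6133 = 1.25 mmol/L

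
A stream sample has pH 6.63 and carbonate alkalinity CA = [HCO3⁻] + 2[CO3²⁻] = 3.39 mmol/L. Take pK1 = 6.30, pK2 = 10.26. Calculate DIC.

CA = [HCO3⁻] + 2[CO3²⁻] = (α₁ + 2α₂)·DIC
At pH 6.63: [H⁺]/K1 = 10^-0.33 = 0.46774, K2/[H⁺] = 10^-3.63 = 0.00023442
α₁ = 1/(1 + 0.46774 + 0.00023442) = 1/1.4680 = 0.6812; α₂ = α₁·K2/[H⁺] = 0.0001597
α₁ + 2α₂ = 0.6815
DIC = CA / (α₁ + 2α₂) = 3.39 / 0.6815 = 4.97 mmol/L

DIC = 4.97 mmol/L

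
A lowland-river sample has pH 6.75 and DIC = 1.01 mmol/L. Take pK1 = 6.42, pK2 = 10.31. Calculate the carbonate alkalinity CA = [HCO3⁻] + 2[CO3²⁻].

CA = [HCO3⁻] + 2[CO3²⁻] = (α₁ + 2α₂)·DIC
At pH 6.75: [H⁺]/K1 = 10^-0.33 = 0.46774, K2/[H⁺] = 10^-3.56 = 0.00027542
α₁ = 1/(1 + 0.46774 + 0.00027542) = 1/1.4680 = 0.6812; α₂ = α₁·K2/[H⁺] = 0.0001876
α₁ + 2α₂ = 0.6816
CA = 0.6816 × 1.01 = 0.688 mmol/L

CA = 0.688 mmol/L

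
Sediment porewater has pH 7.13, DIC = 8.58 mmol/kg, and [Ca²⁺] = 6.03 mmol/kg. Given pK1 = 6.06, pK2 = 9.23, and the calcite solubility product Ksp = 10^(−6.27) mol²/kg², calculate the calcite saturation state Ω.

Ω = 0.700

α₂ = 1 / (1 + [H⁺]/K2 + [H⁺]²/(K1K2)) = 1 / (1 + 10^+2.10 + 10^+1.03)
   = 1 / (1 + 125.89 + 10.715) = 1/137.61 = 0.007267
[CO3²⁻] = α₂ × DIC = 0.007267 × 8.58 = 0.06235 mmol/kg
Ksp = 10^(−6.27) = 5.370×10^-7
Ω = [Ca²⁺][CO3²⁻]/Ksp = (6.03×10^-3)(6.235×10^-5) / 5.370×10^-7 = 0.700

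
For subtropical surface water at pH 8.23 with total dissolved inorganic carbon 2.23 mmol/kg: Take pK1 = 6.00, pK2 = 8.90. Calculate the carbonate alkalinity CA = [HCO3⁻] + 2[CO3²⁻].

CA = 2.61 mmol/kg

CA = [HCO3⁻] + 2[CO3²⁻] = (α₁ + 2α₂)·DIC
At pH 8.23: [H⁺]/K1 = 10^-2.23 = 0.0058884, K2/[H⁺] = 10^-0.67 = 0.21380
α₁ = 1/(1 + 0.0058884 + 0.21380) = 1/1.2197 = 0.8199; α₂ = α₁·K2/[H⁺] = 0.1753
α₁ + 2α₂ = 1.1705
CA = 1.1705 × 2.23 = 2.61 mmol/kg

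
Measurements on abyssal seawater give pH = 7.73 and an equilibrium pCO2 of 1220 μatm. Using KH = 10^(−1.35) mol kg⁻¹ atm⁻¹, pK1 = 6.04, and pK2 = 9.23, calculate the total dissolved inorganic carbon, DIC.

[CO2*] = KH · pCO2 = 10^(−1.35) × 1220×10^-6 = 5.450×10^-5 mol/kg
α₀ = 1/(1 + K1/[H⁺] + K1K2/[H⁺]²) = 1/(1 + 10^+1.69 + 10^+0.19) = 0.01941
DIC = [CO2*]/α₀ = 5.450×10^-5 / 0.01941 = 2.81 mmol/kg

DIC = 2.81 mmol/kg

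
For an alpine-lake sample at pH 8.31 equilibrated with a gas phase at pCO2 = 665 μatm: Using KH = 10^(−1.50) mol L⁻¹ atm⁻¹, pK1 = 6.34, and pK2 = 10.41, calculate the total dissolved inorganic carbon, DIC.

DIC = 2.00 mmol/L

[CO2*] = KH · pCO2 = 10^(−1.50) × 665×10^-6 = 2.103×10^-5 mol/L
α₀ = 1/(1 + K1/[H⁺] + K1K2/[H⁺]²) = 1/(1 + 10^+1.97 + 10^-0.13) = 0.01052
DIC = [CO2*]/α₀ = 2.103×10^-5 / 0.01052 = 2.00 mmol/L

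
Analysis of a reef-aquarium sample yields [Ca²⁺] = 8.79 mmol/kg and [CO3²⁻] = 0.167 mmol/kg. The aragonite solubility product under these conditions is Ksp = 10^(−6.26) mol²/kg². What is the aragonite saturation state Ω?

Ω = 2.67

Ksp = 10^(−6.26) = 5.495×10^-7
Ω = [Ca²⁺][CO3²⁻]/Ksp = (8.79×10^-3)(0.167×10^-3) / 5.495×10^-7 = 2.67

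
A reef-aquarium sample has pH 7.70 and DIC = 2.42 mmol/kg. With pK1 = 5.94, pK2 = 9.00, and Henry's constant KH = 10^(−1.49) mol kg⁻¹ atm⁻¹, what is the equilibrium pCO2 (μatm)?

pCO2 = 1220 μatm

α₀ = 1 / (1 + K1/[H⁺] + K1K2/[H⁺]²) = 1 / (1 + 10^+1.76 + 10^+0.46)
   = 1 / (1 + 57.544 + 2.8840) = 1/61.428 = 0.01628
[CO2*] = α₀ × DIC = 0.01628 × 2.42 = 0.03940 mmol/kg
pCO2 = [CO2*]/KH = 3.940×10^-5 / 3.236×10^-2 = 1220 μatm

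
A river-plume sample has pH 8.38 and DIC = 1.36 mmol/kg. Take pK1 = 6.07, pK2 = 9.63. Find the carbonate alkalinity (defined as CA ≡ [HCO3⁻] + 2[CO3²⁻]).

CA = [HCO3⁻] + 2[CO3²⁻] = (α₁ + 2α₂)·DIC
At pH 8.38: [H⁺]/K1 = 10^-2.31 = 0.0048978, K2/[H⁺] = 10^-1.25 = 0.056234
α₁ = 1/(1 + 0.0048978 + 0.056234) = 1/1.0611 = 0.9424; α₂ = α₁·K2/[H⁺] = 0.05299
α₁ + 2α₂ = 1.0484
CA = 1.0484 × 1.36 = 1.43 mmol/kg

CA = 1.43 mmol/kg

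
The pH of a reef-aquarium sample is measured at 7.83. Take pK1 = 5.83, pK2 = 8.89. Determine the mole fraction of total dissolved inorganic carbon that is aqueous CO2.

α₀ = 1 / (1 + K1/[H⁺] + K1K2/[H⁺]²) = 1 / (1 + 10^+2.00 + 10^+0.94)
   = 1 / (1 + 100.00 + 8.7096) = 1/109.71 = 0.009115

α₀ = 0.00911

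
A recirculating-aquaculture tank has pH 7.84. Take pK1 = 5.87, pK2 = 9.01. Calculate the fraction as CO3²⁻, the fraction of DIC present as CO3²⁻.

α₂ = 0.0627

α₂ = 1 / (1 + [H⁺]/K2 + [H⁺]²/(K1K2)) = 1 / (1 + 10^+1.17 + 10^-0.80)
   = 1 / (1 + 14.791 + 0.15849) = 1/15.950 = 0.06270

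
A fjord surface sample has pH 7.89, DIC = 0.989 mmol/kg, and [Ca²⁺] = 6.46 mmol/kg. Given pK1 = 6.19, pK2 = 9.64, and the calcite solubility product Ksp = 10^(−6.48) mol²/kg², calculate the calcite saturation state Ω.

Ω = 0.331

α₂ = 1 / (1 + [H⁺]/K2 + [H⁺]²/(K1K2)) = 1 / (1 + 10^+1.75 + 10^+0.05)
   = 1 / (1 + 56.234 + 1.1220) = 1/58.356 = 0.01714
[CO3²⁻] = α₂ × DIC = 0.01714 × 0.989 = 0.01695 mmol/kg = 16.95 μmol/kg
Ksp = 10^(−6.48) = 3.311×10^-7
Ω = [Ca²⁺][CO3²⁻]/Ksp = (6.46×10^-3)(1.695×10^-5) / 3.311×10^-7 = 0.331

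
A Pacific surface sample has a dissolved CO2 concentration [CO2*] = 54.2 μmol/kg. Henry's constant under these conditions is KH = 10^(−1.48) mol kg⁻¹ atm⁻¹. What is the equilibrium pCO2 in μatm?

KH = 10^(−1.48) = 3.311×10^-2 mol kg⁻¹ atm⁻¹
pCO2 = [CO2*]/KH = 54.2×10^-6 / 3.311×10^-2 = 1.64×10^-3 atm = 1640 μatm

pCO2 = 1640 μatm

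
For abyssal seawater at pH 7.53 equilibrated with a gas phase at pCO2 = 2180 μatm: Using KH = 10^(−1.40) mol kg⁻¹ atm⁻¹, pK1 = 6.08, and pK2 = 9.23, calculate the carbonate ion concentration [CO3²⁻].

[CO2*] = KH · pCO2 = 10^(−1.40) × 2180×10^-6 = 8.679×10^-5 mol/kg
α₀ = 1/(1 + K1/[H⁺] + K1K2/[H⁺]²) = 1/(1 + 10^+1.45 + 10^-0.25) = 0.03362
DIC = [CO2*]/α₀ = 8.679×10^-5 / 0.03362 = 2.582 mmol/kg
[CO3²⁻] = α₂·DIC; α₂ = 0.01890, so [CO3²⁻] = 0.01890 × 2.582 = 0.0488 mmol/kg

[CO3²⁻] = 0.0488 mmol/kg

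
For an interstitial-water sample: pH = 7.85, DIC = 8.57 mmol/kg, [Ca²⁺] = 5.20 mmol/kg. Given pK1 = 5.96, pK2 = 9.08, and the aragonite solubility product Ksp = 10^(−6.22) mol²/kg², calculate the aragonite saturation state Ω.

Ω = 4.06

α₂ = 1 / (1 + [H⁺]/K2 + [H⁺]²/(K1K2)) = 1 / (1 + 10^+1.23 + 10^-0.66)
   = 1 / (1 + 16.982 + 0.21878) = 1/18.201 = 0.05494
[CO3²⁻] = α₂ × DIC = 0.05494 × 8.57 = 0.4708 mmol/kg
Ksp = 10^(−6.22) = 6.026×10^-7
Ω = [Ca²⁺][CO3²⁻]/Ksp = (5.20×10^-3)(4.708×10^-4) / 6.026×10^-7 = 4.06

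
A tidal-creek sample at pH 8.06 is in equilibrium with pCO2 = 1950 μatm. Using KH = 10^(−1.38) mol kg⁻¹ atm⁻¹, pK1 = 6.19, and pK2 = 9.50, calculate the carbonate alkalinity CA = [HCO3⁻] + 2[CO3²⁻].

[CO2*] = KH · pCO2 = 10^(−1.38) × 1950×10^-6 = 8.129×10^-5 mol/kg
α₀ = 1/(1 + K1/[H⁺] + K1K2/[H⁺]²) = 1/(1 + 10^+1.87 + 10^+0.43) = 0.01285
DIC = [CO2*]/α₀ = 8.129×10^-5 / 0.01285 = 6.326 mmol/kg
CA = (α₁ + 2α₂)·DIC = (0.9526 + 2×0.03459) × 6.326 = 6.46 mmol/kg

CA = 6.46 mmol/kg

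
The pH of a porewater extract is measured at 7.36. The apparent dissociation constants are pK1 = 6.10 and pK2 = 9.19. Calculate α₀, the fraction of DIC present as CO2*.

α₀ = 0.0514

α₀ = 1 / (1 + K1/[H⁺] + K1K2/[H⁺]²) = 1 / (1 + 10^+1.26 + 10^-0.57)
   = 1 / (1 + 18.197 + 0.26915) = 1/19.466 = 0.05137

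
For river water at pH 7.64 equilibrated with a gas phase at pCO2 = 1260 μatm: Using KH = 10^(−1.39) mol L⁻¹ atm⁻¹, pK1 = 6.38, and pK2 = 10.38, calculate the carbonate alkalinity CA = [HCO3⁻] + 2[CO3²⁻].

[CO2*] = KH · pCO2 = 10^(−1.39) × 1260×10^-6 = 5.133×10^-5 mol/L
α₀ = 1/(1 + K1/[H⁺] + K1K2/[H⁺]²) = 1/(1 + 10^+1.26 + 10^-1.48) = 0.05200
DIC = [CO2*]/α₀ = 5.133×10^-5 / 0.05200 = 0.9871 mmol/L
CA = (α₁ + 2α₂)·DIC = (0.9463 + 2×0.001722) × 0.9871 = 0.937 mmol/L

CA = 0.937 mmol/L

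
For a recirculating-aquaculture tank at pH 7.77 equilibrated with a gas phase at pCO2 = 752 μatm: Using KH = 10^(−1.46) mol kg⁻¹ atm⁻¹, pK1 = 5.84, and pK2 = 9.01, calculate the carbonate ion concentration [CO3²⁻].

[CO2*] = KH · pCO2 = 10^(−1.46) × 752×10^-6 = 2.607×10^-5 mol/kg
α₀ = 1/(1 + K1/[H⁺] + K1K2/[H⁺]²) = 1/(1 + 10^+1.93 + 10^+0.69) = 0.01099
DIC = [CO2*]/α₀ = 2.607×10^-5 / 0.01099 = 2.373 mmol/kg
[CO3²⁻] = α₂·DIC; α₂ = 0.05381, so [CO3²⁻] = 0.05381 × 2.373 = 0.128 mmol/kg

[CO3²⁻] = 0.128 mmol/kg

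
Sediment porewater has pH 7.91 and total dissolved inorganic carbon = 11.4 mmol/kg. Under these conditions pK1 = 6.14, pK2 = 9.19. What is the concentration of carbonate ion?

α₂ = 1 / (1 + [H⁺]/K2 + [H⁺]²/(K1K2)) = 1 / (1 + 10^+1.28 + 10^-0.49)
   = 1 / (1 + 19.055 + 0.32359) = 1/20.378 = 0.04907
[CO3²⁻] = α₂ × DIC = 0.04907 × 11.4 = 0.559 mmol/kg

[CO3²⁻] = 0.559 mmol/kg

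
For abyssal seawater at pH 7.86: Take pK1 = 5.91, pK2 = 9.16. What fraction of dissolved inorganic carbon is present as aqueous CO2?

α₀ = 1 / (1 + K1/[H⁺] + K1K2/[H⁺]²) = 1 / (1 + 10^+1.95 + 10^+0.65)
   = 1 / (1 + 89.125 + 4.4668) = 1/94.592 = 0.01057

α₀ = 0.0106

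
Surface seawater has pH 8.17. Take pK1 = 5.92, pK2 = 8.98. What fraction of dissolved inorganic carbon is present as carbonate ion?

α₂ = 1 / (1 + [H⁺]/K2 + [H⁺]²/(K1K2)) = 1 / (1 + 10^+0.81 + 10^-1.44)
   = 1 / (1 + 6.4565 + 0.036308) = 1/7.4929 = 0.1335

α₂ = 0.133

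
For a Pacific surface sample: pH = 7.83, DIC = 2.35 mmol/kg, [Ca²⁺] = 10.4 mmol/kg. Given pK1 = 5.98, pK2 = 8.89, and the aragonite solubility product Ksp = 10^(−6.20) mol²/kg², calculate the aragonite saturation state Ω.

α₂ = 1 / (1 + [H⁺]/K2 + [H⁺]²/(K1K2)) = 1 / (1 + 10^+1.06 + 10^-0.79)
   = 1 / (1 + 11.482 + 0.16218) = 1/12.644 = 0.07909
[CO3²⁻] = α₂ × DIC = 0.07909 × 2.35 = 0.1859 mmol/kg
Ksp = 10^(−6.20) = 6.310×10^-7
Ω = [Ca²⁺][CO3²⁻]/Ksp = (10.4×10^-3)(1.859×10^-4) / 6.310×10^-7 = 3.06

Ω = 3.06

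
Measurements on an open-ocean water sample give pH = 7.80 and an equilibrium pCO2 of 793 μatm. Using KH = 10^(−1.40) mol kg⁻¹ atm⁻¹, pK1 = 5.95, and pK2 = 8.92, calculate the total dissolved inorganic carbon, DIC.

DIC = 2.44 mmol/kg

[CO2*] = KH · pCO2 = 10^(−1.40) × 793×10^-6 = 3.157×10^-5 mol/kg
α₀ = 1/(1 + K1/[H⁺] + K1K2/[H⁺]²) = 1/(1 + 10^+1.85 + 10^+0.73) = 0.01296
DIC = [CO2*]/α₀ = 3.157×10^-5 / 0.01296 = 2.44 mmol/kg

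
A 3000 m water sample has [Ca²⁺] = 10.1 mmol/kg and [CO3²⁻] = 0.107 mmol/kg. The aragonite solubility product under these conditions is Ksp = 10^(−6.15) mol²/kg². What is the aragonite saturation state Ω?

Ω = 1.53

Ksp = 10^(−6.15) = 7.079×10^-7
Ω = [Ca²⁺][CO3²⁻]/Ksp = (10.1×10^-3)(0.107×10^-3) / 7.079×10^-7 = 1.53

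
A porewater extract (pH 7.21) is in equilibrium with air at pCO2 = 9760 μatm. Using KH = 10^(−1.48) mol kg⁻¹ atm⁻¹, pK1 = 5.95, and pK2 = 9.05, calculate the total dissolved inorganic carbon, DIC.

DIC = 6.29 mmol/kg

[CO2*] = KH · pCO2 = 10^(−1.48) × 9760×10^-6 = 3.232×10^-4 mol/kg
α₀ = 1/(1 + K1/[H⁺] + K1K2/[H⁺]²) = 1/(1 + 10^+1.26 + 10^-0.58) = 0.05139
DIC = [CO2*]/α₀ = 3.232×10^-4 / 0.05139 = 6.29 mmol/kg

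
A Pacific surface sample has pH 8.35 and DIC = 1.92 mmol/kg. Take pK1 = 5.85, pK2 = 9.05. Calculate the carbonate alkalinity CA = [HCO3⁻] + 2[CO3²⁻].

CA = [HCO3⁻] + 2[CO3²⁻] = (α₁ + 2α₂)·DIC
At pH 8.35: [H⁺]/K1 = 10^-2.50 = 0.0031623, K2/[H⁺] = 10^-0.70 = 0.19953
α₁ = 1/(1 + 0.0031623 + 0.19953) = 1/1.2027 = 0.8315; α₂ = α₁·K2/[H⁺] = 0.1659
α₁ + 2α₂ = 1.1633
CA = 1.1633 × 1.92 = 2.23 mmol/kg

CA = 2.23 mmol/kg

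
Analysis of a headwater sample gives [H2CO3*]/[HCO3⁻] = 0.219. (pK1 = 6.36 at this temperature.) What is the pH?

pH = 7.02

From K1 = [H⁺][HCO3⁻]/[H2CO3*]:  pH = pK1 − log₁₀([H2CO3*]/[HCO3⁻])
log₁₀(0.219) = -0.660
pH = 6.36 − (-0.660) = 7.02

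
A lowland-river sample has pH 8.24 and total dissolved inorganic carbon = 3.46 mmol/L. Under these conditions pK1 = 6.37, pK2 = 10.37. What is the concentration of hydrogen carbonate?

[HCO3⁻] = 3.39 mmol/L

α₁ = 1 / (1 + [H⁺]/K1 + K2/[H⁺]) = 1 / (1 + 10^-1.87 + 10^-2.13)
   = 1 / (1 + 0.013490 + 0.0074131) = 1/1.0209 = 0.9795
[HCO3⁻] = α₁ × DIC = 0.9795 × 3.46 = 3.39 mmol/L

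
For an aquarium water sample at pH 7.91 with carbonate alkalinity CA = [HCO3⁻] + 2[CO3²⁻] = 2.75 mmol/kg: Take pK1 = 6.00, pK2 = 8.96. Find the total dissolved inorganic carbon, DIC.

DIC = 2.57 mmol/kg

CA = [HCO3⁻] + 2[CO3²⁻] = (α₁ + 2α₂)·DIC
At pH 7.91: [H⁺]/K1 = 10^-1.91 = 0.012303, K2/[H⁺] = 10^-1.05 = 0.089125
α₁ = 1/(1 + 0.012303 + 0.089125) = 1/1.1014 = 0.9079; α₂ = α₁·K2/[H⁺] = 0.08092
α₁ + 2α₂ = 1.0697
DIC = CA / (α₁ + 2α₂) = 2.75 / 1.0697 = 2.57 mmol/kg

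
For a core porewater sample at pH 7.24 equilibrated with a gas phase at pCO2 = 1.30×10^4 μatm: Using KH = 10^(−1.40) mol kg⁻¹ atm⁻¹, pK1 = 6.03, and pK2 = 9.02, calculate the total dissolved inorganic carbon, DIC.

[CO2*] = KH · pCO2 = 10^(−1.40) × 1.30×10^4×10^-6 = 5.175×10^-4 mol/kg
α₀ = 1/(1 + K1/[H⁺] + K1K2/[H⁺]²) = 1/(1 + 10^+1.21 + 10^-0.57) = 0.05718
DIC = [CO2*]/α₀ = 5.175×10^-4 / 0.05718 = 9.05 mmol/kg

DIC = 9.05 mmol/kg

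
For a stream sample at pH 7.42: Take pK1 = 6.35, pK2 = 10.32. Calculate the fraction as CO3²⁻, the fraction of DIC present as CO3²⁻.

α₂ = 1 / (1 + [H⁺]/K2 + [H⁺]²/(K1K2)) = 1 / (1 + 10^+2.90 + 10^+1.83)
   = 1 / (1 + 794.33 + 67.608) = 1/862.94 = 0.001159

α₂ = 0.00116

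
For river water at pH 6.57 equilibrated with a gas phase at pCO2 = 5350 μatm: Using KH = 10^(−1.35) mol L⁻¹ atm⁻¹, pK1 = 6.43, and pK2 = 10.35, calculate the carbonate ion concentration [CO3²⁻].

[CO2*] = KH · pCO2 = 10^(−1.35) × 5350×10^-6 = 2.390×10^-4 mol/L
α₀ = 1/(1 + K1/[H⁺] + K1K2/[H⁺]²) = 1/(1 + 10^+0.14 + 10^-3.64) = 0.4201
DIC = [CO2*]/α₀ = 2.390×10^-4 / 0.4201 = 0.5689 mmol/L
[CO3²⁻] = α₂·DIC; α₂ = 9.623×10^-5, so [CO3²⁻] = 9.623×10^-5 × 0.5689 = 5.47×10^-5 mmol/L = 0.0547 μmol/L

[CO3²⁻] = 0.0547 μmol/L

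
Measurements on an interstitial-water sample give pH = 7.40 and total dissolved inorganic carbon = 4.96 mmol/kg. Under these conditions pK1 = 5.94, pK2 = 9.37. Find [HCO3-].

[HCO3⁻] = 4.74 mmol/kg

α₁ = 1 / (1 + [H⁺]/K1 + K2/[H⁺]) = 1 / (1 + 10^-1.46 + 10^-1.97)
   = 1 / (1 + 0.034674 + 0.010715) = 1/1.0454 = 0.9566
[HCO3⁻] = α₁ × DIC = 0.9566 × 4.96 = 4.74 mmol/kg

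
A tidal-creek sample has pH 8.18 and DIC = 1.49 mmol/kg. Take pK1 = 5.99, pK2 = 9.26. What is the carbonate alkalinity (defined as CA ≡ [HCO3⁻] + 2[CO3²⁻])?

CA = [HCO3⁻] + 2[CO3²⁻] = (α₁ + 2α₂)·DIC
At pH 8.18: [H⁺]/K1 = 10^-2.19 = 0.0064565, K2/[H⁺] = 10^-1.08 = 0.083176
α₁ = 1/(1 + 0.0064565 + 0.083176) = 1/1.0896 = 0.9177; α₂ = α₁·K2/[H⁺] = 0.07633
α₁ + 2α₂ = 1.0704
CA = 1.0704 × 1.49 = 1.59 mmol/kg

CA = 1.59 mmol/kg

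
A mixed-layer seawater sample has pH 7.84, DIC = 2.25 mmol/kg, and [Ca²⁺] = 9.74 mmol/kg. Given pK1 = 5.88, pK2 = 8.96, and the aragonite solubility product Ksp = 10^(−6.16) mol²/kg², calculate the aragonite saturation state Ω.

α₂ = 1 / (1 + [H⁺]/K2 + [H⁺]²/(K1K2)) = 1 / (1 + 10^+1.12 + 10^-0.84)
   = 1 / (1 + 13.183 + 0.14454) = 1/14.327 = 0.06980
[CO3²⁻] = α₂ × DIC = 0.06980 × 2.25 = 0.1570 mmol/kg
Ksp = 10^(−6.16) = 6.918×10^-7
Ω = [Ca²⁺][CO3²⁻]/Ksp = (9.74×10^-3)(1.570×10^-4) / 6.918×10^-7 = 2.21

Ω = 2.21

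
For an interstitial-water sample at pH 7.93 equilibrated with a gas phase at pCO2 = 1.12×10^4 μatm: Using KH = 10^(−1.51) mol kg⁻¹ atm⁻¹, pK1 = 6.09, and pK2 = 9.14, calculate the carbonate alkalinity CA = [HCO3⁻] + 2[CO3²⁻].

CA = 26.9 mmol/kg

[CO2*] = KH · pCO2 = 10^(−1.51) × 1.12×10^4×10^-6 = 3.461×10^-4 mol/kg
α₀ = 1/(1 + K1/[H⁺] + K1K2/[H⁺]²) = 1/(1 + 10^+1.84 + 10^+0.63) = 0.01343
DIC = [CO2*]/α₀ = 3.461×10^-4 / 0.01343 = 25.77 mmol/kg
CA = (α₁ + 2α₂)·DIC = (0.9293 + 2×0.05730) × 25.77 = 26.9 mmol/kg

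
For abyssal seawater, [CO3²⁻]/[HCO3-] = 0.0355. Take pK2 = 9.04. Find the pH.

pH = 7.59

From K2 = [H⁺][CO3²⁻]/[HCO3-]:  pH = pK2 + log₁₀([CO3²⁻]/[HCO3-])
log₁₀(0.0355) = -1.450
pH = 9.04 + (-1.450) = 7.59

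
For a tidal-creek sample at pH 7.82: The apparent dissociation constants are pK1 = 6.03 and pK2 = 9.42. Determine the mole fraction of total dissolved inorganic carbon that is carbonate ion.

α₂ = 0.0241

α₂ = 1 / (1 + [H⁺]/K2 + [H⁺]²/(K1K2)) = 1 / (1 + 10^+1.60 + 10^-0.19)
   = 1 / (1 + 39.811 + 0.64565) = 1/41.456 = 0.02412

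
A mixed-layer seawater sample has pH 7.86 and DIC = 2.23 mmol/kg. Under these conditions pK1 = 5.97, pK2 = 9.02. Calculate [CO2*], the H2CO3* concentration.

α₀ = 1 / (1 + K1/[H⁺] + K1K2/[H⁺]²) = 1 / (1 + 10^+1.89 + 10^+0.73)
   = 1 / (1 + 77.625 + 5.3703) = 1/83.995 = 0.01191
[CO2*] = α₀ × DIC = 0.01191 × 2.23 = 0.0265 mmol/kg

[CO2*] = 0.0265 mmol/kg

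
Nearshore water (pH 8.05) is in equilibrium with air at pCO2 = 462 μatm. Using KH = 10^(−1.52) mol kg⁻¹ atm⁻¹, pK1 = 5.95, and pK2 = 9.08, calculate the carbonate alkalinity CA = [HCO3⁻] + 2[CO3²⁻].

[CO2*] = KH · pCO2 = 10^(−1.52) × 462×10^-6 = 1.395×10^-5 mol/kg
α₀ = 1/(1 + K1/[H⁺] + K1K2/[H⁺]²) = 1/(1 + 10^+2.10 + 10^+1.07) = 0.007213
DIC = [CO2*]/α₀ = 1.395×10^-5 / 0.007213 = 1.934 mmol/kg
CA = (α₁ + 2α₂)·DIC = (0.9080 + 2×0.08474) × 1.934 = 2.08 mmol/kg

CA = 2.08 mmol/kg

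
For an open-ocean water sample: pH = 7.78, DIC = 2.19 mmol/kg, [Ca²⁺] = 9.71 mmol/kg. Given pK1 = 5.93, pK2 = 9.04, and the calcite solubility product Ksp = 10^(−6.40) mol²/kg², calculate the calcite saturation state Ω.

α₂ = 1 / (1 + [H⁺]/K2 + [H⁺]²/(K1K2)) = 1 / (1 + 10^+1.26 + 10^-0.59)
   = 1 / (1 + 18.197 + 0.25704) = 1/19.454 = 0.05140
[CO3²⁻] = α₂ × DIC = 0.05140 × 2.19 = 0.1126 mmol/kg
Ksp = 10^(−6.40) = 3.981×10^-7
Ω = [Ca²⁺][CO3²⁻]/Ksp = (9.71×10^-3)(1.126×10^-4) / 3.981×10^-7 = 2.75

Ω = 2.75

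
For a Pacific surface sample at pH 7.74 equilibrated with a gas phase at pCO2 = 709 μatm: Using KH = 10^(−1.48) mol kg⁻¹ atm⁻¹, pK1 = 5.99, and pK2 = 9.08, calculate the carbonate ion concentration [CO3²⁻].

[CO2*] = KH · pCO2 = 10^(−1.48) × 709×10^-6 = 2.348×10^-5 mol/kg
α₀ = 1/(1 + K1/[H⁺] + K1K2/[H⁺]²) = 1/(1 + 10^+1.75 + 10^+0.41) = 0.01672
DIC = [CO2*]/α₀ = 2.348×10^-5 / 0.01672 = 1.404 mmol/kg
[CO3²⁻] = α₂·DIC; α₂ = 0.04298, so [CO3²⁻] = 0.04298 × 1.404 = 0.0603 mmol/kg

[CO3²⁻] = 0.0603 mmol/kg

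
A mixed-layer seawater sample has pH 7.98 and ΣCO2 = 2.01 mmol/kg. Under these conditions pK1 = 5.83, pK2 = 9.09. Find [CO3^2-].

α₂ = 1 / (1 + [H⁺]/K2 + [H⁺]²/(K1K2)) = 1 / (1 + 10^+1.11 + 10^-1.04)
   = 1 / (1 + 12.882 + 0.091201) = 1/13.974 = 0.07156
[CO3²⁻] = α₂ × DIC = 0.07156 × 2.01 = 0.144 mmol/kg

[CO3²⁻] = 0.144 mmol/kg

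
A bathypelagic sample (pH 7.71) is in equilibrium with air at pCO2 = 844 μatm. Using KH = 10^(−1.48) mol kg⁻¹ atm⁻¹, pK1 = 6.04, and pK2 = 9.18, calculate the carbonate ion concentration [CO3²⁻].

[CO3²⁻] = 0.0443 mmol/kg

[CO2*] = KH · pCO2 = 10^(−1.48) × 844×10^-6 = 2.795×10^-5 mol/kg
α₀ = 1/(1 + K1/[H⁺] + K1K2/[H⁺]²) = 1/(1 + 10^+1.67 + 10^+0.20) = 0.02026
DIC = [CO2*]/α₀ = 2.795×10^-5 / 0.02026 = 1.379 mmol/kg
[CO3²⁻] = α₂·DIC; α₂ = 0.03211, so [CO3²⁻] = 0.03211 × 1.379 = 0.0443 mmol/kg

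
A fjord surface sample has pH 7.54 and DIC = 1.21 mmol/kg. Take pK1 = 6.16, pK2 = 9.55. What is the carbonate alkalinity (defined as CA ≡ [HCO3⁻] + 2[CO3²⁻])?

CA = 1.17 mmol/kg

CA = [HCO3⁻] + 2[CO3²⁻] = (α₁ + 2α₂)·DIC
At pH 7.54: [H⁺]/K1 = 10^-1.38 = 0.041687, K2/[H⁺] = 10^-2.01 = 0.0097724
α₁ = 1/(1 + 0.041687 + 0.0097724) = 1/1.0515 = 0.9511; α₂ = α₁·K2/[H⁺] = 0.009294
α₁ + 2α₂ = 0.9696
CA = 0.9696 × 1.21 = 1.17 mmol/kg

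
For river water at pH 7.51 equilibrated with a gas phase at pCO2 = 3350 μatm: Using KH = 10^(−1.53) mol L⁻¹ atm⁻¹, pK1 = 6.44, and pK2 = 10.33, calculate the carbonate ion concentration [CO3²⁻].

[CO3²⁻] = 1.76 μmol/L

[CO2*] = KH · pCO2 = 10^(−1.53) × 3350×10^-6 = 9.887×10^-5 mol/L
α₀ = 1/(1 + K1/[H⁺] + K1K2/[H⁺]²) = 1/(1 + 10^+1.07 + 10^-1.75) = 0.07833
DIC = [CO2*]/α₀ = 9.887×10^-5 / 0.07833 = 1.262 mmol/L
[CO3²⁻] = α₂·DIC; α₂ = 0.001393, so [CO3²⁻] = 0.001393 × 1.262 = 0.00176 mmol/L = 1.76 μmol/L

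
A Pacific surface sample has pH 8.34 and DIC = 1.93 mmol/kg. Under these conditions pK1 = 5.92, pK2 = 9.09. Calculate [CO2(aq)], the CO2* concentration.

α₀ = 1 / (1 + K1/[H⁺] + K1K2/[H⁺]²) = 1 / (1 + 10^+2.42 + 10^+1.67)
   = 1 / (1 + 263.03 + 46.774) = 1/310.80 = 0.003217
[CO2*] = α₀ × DIC = 0.003217 × 1.93 = 0.00621 mmol/kg = 6.21 μmol/kg

[CO2*] = 6.21 μmol/kg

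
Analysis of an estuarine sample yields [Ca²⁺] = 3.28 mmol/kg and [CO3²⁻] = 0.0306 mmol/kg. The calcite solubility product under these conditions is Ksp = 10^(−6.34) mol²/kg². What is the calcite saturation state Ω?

Ksp = 10^(−6.34) = 4.571×10^-7
Ω = [Ca²⁺][CO3²⁻]/Ksp = (3.28×10^-3)(0.0306×10^-3) / 4.571×10^-7 = 0.220

Ω = 0.220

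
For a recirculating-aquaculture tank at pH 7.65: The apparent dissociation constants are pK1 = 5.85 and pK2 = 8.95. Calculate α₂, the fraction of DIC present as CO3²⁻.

α₂ = 0.0470

α₂ = 1 / (1 + [H⁺]/K2 + [H⁺]²/(K1K2)) = 1 / (1 + 10^+1.30 + 10^-0.50)
   = 1 / (1 + 19.953 + 0.31623) = 1/21.269 = 0.04702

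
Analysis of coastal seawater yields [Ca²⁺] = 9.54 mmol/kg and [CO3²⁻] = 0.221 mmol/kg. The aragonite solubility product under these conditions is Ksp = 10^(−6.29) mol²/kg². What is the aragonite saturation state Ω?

Ω = 4.11

Ksp = 10^(−6.29) = 5.129×10^-7
Ω = [Ca²⁺][CO3²⁻]/Ksp = (9.54×10^-3)(0.221×10^-3) / 5.129×10^-7 = 4.11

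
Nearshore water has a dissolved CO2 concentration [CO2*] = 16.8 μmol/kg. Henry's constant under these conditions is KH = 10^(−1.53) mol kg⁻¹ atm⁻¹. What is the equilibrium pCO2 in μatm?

pCO2 = 569 μatm

KH = 10^(−1.53) = 2.951×10^-2 mol kg⁻¹ atm⁻¹
pCO2 = [CO2*]/KH = 16.8×10^-6 / 2.951×10^-2 = 5.69×10^-4 atm = 569 μatm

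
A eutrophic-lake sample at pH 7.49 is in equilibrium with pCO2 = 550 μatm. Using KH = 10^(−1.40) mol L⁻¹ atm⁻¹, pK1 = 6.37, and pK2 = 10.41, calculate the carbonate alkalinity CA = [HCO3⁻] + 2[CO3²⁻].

CA = 0.289 mmol/L

[CO2*] = KH · pCO2 = 10^(−1.40) × 550×10^-6 = 2.190×10^-5 mol/L
α₀ = 1/(1 + K1/[H⁺] + K1K2/[H⁺]²) = 1/(1 + 10^+1.12 + 10^-1.80) = 0.07043
DIC = [CO2*]/α₀ = 2.190×10^-5 / 0.07043 = 0.3109 mmol/L
CA = (α₁ + 2α₂)·DIC = (0.9285 + 2×0.001116) × 0.3109 = 0.289 mmol/L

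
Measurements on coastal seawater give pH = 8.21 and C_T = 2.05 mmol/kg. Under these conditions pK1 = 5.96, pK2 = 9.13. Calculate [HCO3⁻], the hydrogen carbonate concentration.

α₁ = 1 / (1 + [H⁺]/K1 + K2/[H⁺]) = 1 / (1 + 10^-2.25 + 10^-0.92)
   = 1 / (1 + 0.0056234 + 0.12023) = 1/1.1258 = 0.8882
[HCO3⁻] = α₁ × DIC = 0.8882 × 2.05 = 1.82 mmol/kg

[HCO3⁻] = 1.82 mmol/kg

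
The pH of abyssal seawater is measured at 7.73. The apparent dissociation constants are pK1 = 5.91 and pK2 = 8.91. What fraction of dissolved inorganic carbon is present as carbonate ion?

α₂ = 0.0611

α₂ = 1 / (1 + [H⁺]/K2 + [H⁺]²/(K1K2)) = 1 / (1 + 10^+1.18 + 10^-0.64)
   = 1 / (1 + 15.136 + 0.22909) = 1/16.365 = 0.06111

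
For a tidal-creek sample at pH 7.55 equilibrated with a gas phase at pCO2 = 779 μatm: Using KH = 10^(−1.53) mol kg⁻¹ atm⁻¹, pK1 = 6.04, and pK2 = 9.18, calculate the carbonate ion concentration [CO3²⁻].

[CO2*] = KH · pCO2 = 10^(−1.53) × 779×10^-6 = 2.299×10^-5 mol/kg
α₀ = 1/(1 + K1/[H⁺] + K1K2/[H⁺]²) = 1/(1 + 10^+1.51 + 10^-0.12) = 0.02931
DIC = [CO2*]/α₀ = 2.299×10^-5 / 0.02931 = 0.7844 mmol/kg
[CO3²⁻] = α₂·DIC; α₂ = 0.02223, so [CO3²⁻] = 0.02223 × 0.7844 = 0.0174 mmol/kg = 17.4 μmol/kg

[CO3²⁻] = 17.4 μmol/kg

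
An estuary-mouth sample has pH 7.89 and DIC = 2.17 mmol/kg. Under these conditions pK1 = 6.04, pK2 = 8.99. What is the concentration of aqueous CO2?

α₀ = 1 / (1 + K1/[H⁺] + K1K2/[H⁺]²) = 1 / (1 + 10^+1.85 + 10^+0.75)
   = 1 / (1 + 70.795 + 5.6234) = 1/77.418 = 0.01292
[CO2*] = α₀ × DIC = 0.01292 × 2.17 = 0.0280 mmol/kg

[CO2*] = 0.0280 mmol/kg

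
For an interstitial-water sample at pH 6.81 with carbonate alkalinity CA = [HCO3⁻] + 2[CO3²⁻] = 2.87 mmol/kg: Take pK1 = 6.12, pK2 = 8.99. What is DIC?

CA = [HCO3⁻] + 2[CO3²⁻] = (α₁ + 2α₂)·DIC
At pH 6.81: [H⁺]/K1 = 10^-0.69 = 0.20417, K2/[H⁺] = 10^-2.18 = 0.0066069
α₁ = 1/(1 + 0.20417 + 0.0066069) = 1/1.2108 = 0.8259; α₂ = α₁·K2/[H⁺] = 0.005457
α₁ + 2α₂ = 0.8368
DIC = CA / (α₁ + 2α₂) = 2.87 / 0.8368 = 3.43 mmol/kg

DIC = 3.43 mmol/kg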